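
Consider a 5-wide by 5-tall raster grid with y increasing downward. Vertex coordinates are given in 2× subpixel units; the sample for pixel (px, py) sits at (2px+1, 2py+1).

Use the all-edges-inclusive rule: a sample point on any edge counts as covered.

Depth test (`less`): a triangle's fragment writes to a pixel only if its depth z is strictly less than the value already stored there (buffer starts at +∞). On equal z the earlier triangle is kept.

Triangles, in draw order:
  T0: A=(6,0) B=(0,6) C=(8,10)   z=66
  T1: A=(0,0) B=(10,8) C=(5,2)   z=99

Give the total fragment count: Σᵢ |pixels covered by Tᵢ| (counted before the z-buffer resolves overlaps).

T0:
  2·area = 72  (B↔C swapped to make it positive)
  edge (6, 0)→(8, 10): d=(2,10) inclusive
  edge (8, 10)→(0, 6): d=(-8,-4) inclusive
  edge (0, 6)→(6, 0): d=(6,-6) inclusive
    (2,0)@(5, 1): e=[12,60,0] → █  [on edge]
    (3,0)@(7, 1): e=[-8,68,12] → ·
    (1,1)@(3, 3): e=[36,36,0] → █  [on edge]
    (3,1)@(7, 3): e=[-4,52,24] → ·
    (0,2)@(1, 5): e=[60,12,0] → █  [on edge]
    (3,2)@(7, 5): e=[0,36,36] → █  [on edge]
    (4,2)@(9, 5): e=[-20,44,48] → ·
    (0,3)@(1, 7): e=[64,-4,12] → ·
    (1,3)@(3, 7): e=[44,4,24] → █
    (4,3)@(9, 7): e=[-16,28,60] → ·
    (1,4)@(3, 9): e=[48,-12,36] → ·
    (2,4)@(5, 9): e=[28,-4,48] → ·
  covered (11 px):
    · · █ · ·
    · █ █ · ·
    █ █ █ █ ·
    · █ █ █ ·
    · · · █ ·
T1:
  2·area = 20  (B↔C swapped to make it positive)
  edge (0, 0)→(5, 2): d=(5,2) inclusive
  edge (5, 2)→(10, 8): d=(5,6) inclusive
  edge (10, 8)→(0, 0): d=(-10,-8) inclusive
    (2,1)@(5, 3): e=[5,5,10] → █
    (3,1)@(7, 3): e=[1,-7,26] → ·
    (2,2)@(5, 5): e=[15,15,-10] → ·
    (3,2)@(7, 5): e=[11,3,6] → █
    (4,2)@(9, 5): e=[7,-9,22] → ·
    (3,3)@(7, 7): e=[21,13,-14] → ·
    (4,3)@(9, 7): e=[17,1,2] → █
    (4,4)@(9, 9): e=[27,11,-18] → ·
  covered (3 px):
    · · · · ·
    · · █ · ·
    · · · █ ·
    · · · · █
    · · · · ·

Answer: 14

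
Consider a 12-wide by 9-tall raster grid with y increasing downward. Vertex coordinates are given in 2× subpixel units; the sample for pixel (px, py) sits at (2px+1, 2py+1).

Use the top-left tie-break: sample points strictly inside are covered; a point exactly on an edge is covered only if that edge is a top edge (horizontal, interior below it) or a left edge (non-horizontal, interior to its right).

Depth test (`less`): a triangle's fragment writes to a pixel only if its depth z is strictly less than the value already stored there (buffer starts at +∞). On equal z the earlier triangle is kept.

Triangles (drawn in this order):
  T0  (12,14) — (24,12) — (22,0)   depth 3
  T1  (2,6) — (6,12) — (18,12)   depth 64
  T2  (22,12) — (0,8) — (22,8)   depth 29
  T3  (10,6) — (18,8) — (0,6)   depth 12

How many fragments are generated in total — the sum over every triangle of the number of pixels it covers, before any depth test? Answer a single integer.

T0:
  2·area = 148  (B↔C swapped to make it positive)
  edge (12, 14)→(22, 0): d=(10,-14) top-left  bias=+0
  edge (22, 0)→(24, 12): d=(2,12) right/bottom  bias=-1
  edge (24, 12)→(12, 14): d=(-12,2) right/bottom  bias=-1
    (10,1)@(21, 3): e=[16,18,114] → █
    (11,1)@(23, 3): e=[44,-6,110] → ·
    (9,2)@(19, 5): e=[8,46,94] → █
    (11,2)@(23, 5): e=[64,-2,86] → ·
    (8,3)@(17, 7): e=[0,74,74] → █  [on edge]
    (11,3)@(23, 7): e=[84,2,62] → █
    (8,4)@(17, 9): e=[20,78,50] → █
    (7,5)@(15, 11): e=[12,106,30] → █
    (6,6)@(13, 13): e=[4,134,10] → █
    (9,6)@(19, 13): e=[88,62,-2] → ·
    (10,6)@(21, 13): e=[116,38,-6] → ·
    (11,6)@(23, 13): e=[144,14,-10] → ·
  covered (19 px):
    · · · · · · · · · · · ·
    · · · · · · · · · · █ ·
    · · · · · · · · · █ █ ·
    · · · · · · · · █ █ █ █
    · · · · · · · · █ █ █ █
    · · · · · · · █ █ █ █ █
    · · · · · · █ █ █ · · ·
    · · · · · · · · · · · ·
    · · · · · · · · · · · ·
T1:
  2·area = 72  (B↔C swapped to make it positive)
  edge (2, 6)→(18, 12): d=(16,6) right/bottom  bias=-1
  edge (18, 12)→(6, 12): d=(-12,0) right/bottom  bias=-1
  edge (6, 12)→(2, 6): d=(-4,-6) top-left  bias=+0
    (1,3)@(3, 7): e=[10,60,2] → █
    (2,3)@(5, 7): e=[-2,60,14] → ·
    (1,4)@(3, 9): e=[42,36,-6] → ·
    (2,4)@(5, 9): e=[30,36,6] → █
    (3,4)@(7, 9): e=[18,36,18] → █
    (4,4)@(9, 9): e=[6,36,30] → █
    (5,4)@(11, 9): e=[-6,36,42] → ·
    (2,5)@(5, 11): e=[62,12,-2] → ·
    (3,5)@(7, 11): e=[50,12,10] → █
    (5,5)@(11, 11): e=[26,12,34] → █
    (6,5)@(13, 11): e=[14,12,46] → █
    (7,5)@(15, 11): e=[2,12,58] → █
  covered (9 px):
    · · · · · · · · · · · ·
    · · · · · · · · · · · ·
    · · · · · · · · · · · ·
    · █ · · · · · · · · · ·
    · · █ █ █ · · · · · · ·
    · · · █ █ █ █ █ · · · ·
    · · · · · · · · · · · ·
    · · · · · · · · · · · ·
    · · · · · · · · · · · ·
T2:
  2·area = 88
  edge (22, 12)→(0, 8): d=(-22,-4) top-left  bias=+0
  edge (0, 8)→(22, 8): d=(22,0) top-left  bias=+0
  edge (22, 8)→(22, 12): d=(0,4) right/bottom  bias=-1
    (3,4)@(7, 9): e=[6,22,60] → █
    (4,4)@(9, 9): e=[14,22,52] → █
    (5,4)@(11, 9): e=[22,22,44] → █
    (6,4)@(13, 9): e=[30,22,36] → █
    (7,4)@(15, 9): e=[38,22,28] → █
    (8,4)@(17, 9): e=[46,22,20] → █
    (9,4)@(19, 9): e=[54,22,12] → █
    (10,4)@(21, 9): e=[62,22,4] → █
    (11,4)@(23, 9): e=[70,22,-4] → ·
    (3,5)@(7, 11): e=[-38,66,60] → ·
    (4,5)@(9, 11): e=[-30,66,52] → ·
    (5,5)@(11, 11): e=[-22,66,44] → ·
  covered (11 px):
    · · · · · · · · · · · ·
    · · · · · · · · · · · ·
    · · · · · · · · · · · ·
    · · · · · · · · · · · ·
    · · · █ █ █ █ █ █ █ █ ·
    · · · · · · · · █ █ █ ·
    · · · · · · · · · · · ·
    · · · · · · · · · · · ·
    · · · · · · · · · · · ·
T3:
  2·area = 20
  edge (10, 6)→(18, 8): d=(8,2) right/bottom  bias=-1
  edge (18, 8)→(0, 6): d=(-18,-2) top-left  bias=+0
  edge (0, 6)→(10, 6): d=(10,0) top-left  bias=+0
    (4,3)@(9, 7): e=[10,0,10] → █  [on edge]
    (5,3)@(11, 7): e=[6,4,10] → █
    (6,3)@(13, 7): e=[2,8,10] → █
    (7,3)@(15, 7): e=[-2,12,10] → ·
    (4,4)@(9, 9): e=[26,-36,30] → ·
    (5,4)@(11, 9): e=[22,-32,30] → ·
    (6,4)@(13, 9): e=[18,-28,30] → ·
  covered (3 px):
    · · · · · · · · · · · ·
    · · · · · · · · · · · ·
    · · · · · · · · · · · ·
    · · · · █ █ █ · · · · ·
    · · · · · · · · · · · ·
    · · · · · · · · · · · ·
    · · · · · · · · · · · ·
    · · · · · · · · · · · ·
    · · · · · · · · · · · ·

Answer: 42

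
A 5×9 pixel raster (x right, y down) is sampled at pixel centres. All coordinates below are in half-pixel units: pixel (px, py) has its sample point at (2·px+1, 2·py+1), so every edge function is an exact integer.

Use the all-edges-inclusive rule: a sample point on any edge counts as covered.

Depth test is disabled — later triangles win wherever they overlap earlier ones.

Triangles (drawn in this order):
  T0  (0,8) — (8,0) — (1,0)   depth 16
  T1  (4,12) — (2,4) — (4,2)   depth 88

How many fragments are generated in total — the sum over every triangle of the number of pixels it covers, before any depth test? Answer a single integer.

T0:
  2·area = 56  (B↔C swapped to make it positive)
  edge (0, 8)→(1, 0): d=(1,-8) inclusive
  edge (1, 0)→(8, 0): d=(7,0) inclusive
  edge (8, 0)→(0, 8): d=(-8,8) inclusive
    (0,0)@(1, 1): e=[1,7,48] → #
    (1,0)@(3, 1): e=[17,7,32] → #
    (2,0)@(5, 1): e=[33,7,16] → #
    (3,0)@(7, 1): e=[49,7,0] → #  [on edge]
    (4,0)@(9, 1): e=[65,7,-16] → ·
    (0,1)@(1, 3): e=[3,21,32] → #
    (2,1)@(5, 3): e=[35,21,0] → #  [on edge]
    (3,1)@(7, 3): e=[51,21,-16] → ·
    (0,2)@(1, 5): e=[5,35,16] → #
    (1,2)@(3, 5): e=[21,35,0] → #  [on edge]
    (2,2)@(5, 5): e=[37,35,-16] → ·
    (0,3)@(1, 7): e=[7,49,0] → #  [on edge]
  covered (10 px):
    # # # # ·
    # # # · ·
    # # · · ·
    # · · · ·
    · · · · ·
    · · · · ·
    · · · · ·
    · · · · ·
    · · · · ·
T1:
  2·area = 20
  edge (4, 12)→(2, 4): d=(-2,-8) inclusive
  edge (2, 4)→(4, 2): d=(2,-2) inclusive
  edge (4, 2)→(4, 12): d=(0,10) inclusive
    (2,0)@(5, 1): e=[30,0,-10] → ·  [on edge]
    (1,1)@(3, 3): e=[10,0,10] → #  [on edge]
    (2,1)@(5, 3): e=[26,4,-10] → ·
    (0,2)@(1, 5): e=[-10,0,30] → ·  [on edge]
    (1,2)@(3, 5): e=[6,4,10] → #
    (2,2)@(5, 5): e=[22,8,-10] → ·
    (1,3)@(3, 7): e=[2,8,10] → #
    (2,3)@(5, 7): e=[18,12,-10] → ·
    (1,4)@(3, 9): e=[-2,12,10] → ·
  covered (3 px):
    · · · · ·
    · # · · ·
    · # · · ·
    · # · · ·
    · · · · ·
    · · · · ·
    · · · · ·
    · · · · ·
    · · · · ·

Final: 13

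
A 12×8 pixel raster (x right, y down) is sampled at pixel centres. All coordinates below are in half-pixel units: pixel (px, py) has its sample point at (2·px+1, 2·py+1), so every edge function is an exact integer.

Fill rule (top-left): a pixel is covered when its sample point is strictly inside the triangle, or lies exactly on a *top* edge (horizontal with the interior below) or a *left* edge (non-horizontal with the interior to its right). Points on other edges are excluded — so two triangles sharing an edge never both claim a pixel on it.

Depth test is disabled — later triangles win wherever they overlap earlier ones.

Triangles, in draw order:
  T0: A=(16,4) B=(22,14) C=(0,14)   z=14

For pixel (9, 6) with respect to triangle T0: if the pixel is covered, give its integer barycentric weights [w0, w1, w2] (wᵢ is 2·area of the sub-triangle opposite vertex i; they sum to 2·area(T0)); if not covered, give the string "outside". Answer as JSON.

T0:
  2·area = 220
  edge (16, 4)→(22, 14): d=(6,10) right/bottom  bias=-1
  edge (22, 14)→(0, 14): d=(-22,0) right/bottom  bias=-1
  edge (0, 14)→(16, 4): d=(16,-10) top-left  bias=+0
    (7,2)@(15, 5): e=[16,198,6] → #
    (8,2)@(17, 5): e=[-4,198,26] → ·
    (6,3)@(13, 7): e=[48,154,18] → #
    (8,3)@(17, 7): e=[8,154,58] → #
    (9,3)@(19, 7): e=[-12,154,78] → ·
    (4,4)@(9, 9): e=[100,110,10] → #
    (5,4)@(11, 9): e=[80,110,30] → #
    (9,4)@(19, 9): e=[0,110,110] → ·  [on edge]
    (2,5)@(5, 11): e=[152,66,2] → #
    (3,5)@(7, 11): e=[132,66,22] → #
    (9,5)@(19, 11): e=[12,66,142] → #
    (10,5)@(21, 11): e=[-8,66,162] → ·
  covered (27 px):
    · · · · · · · · · · · ·
    · · · · · · · · · · · ·
    · · · · · · · # · · · ·
    · · · · · · # # # · · ·
    · · · · # # # # # · · ·
    · · # # # # # # # # · ·
    · # # # # # # # # # # ·
    · · · · · · · · · · · ·

Answer: [22,174,24]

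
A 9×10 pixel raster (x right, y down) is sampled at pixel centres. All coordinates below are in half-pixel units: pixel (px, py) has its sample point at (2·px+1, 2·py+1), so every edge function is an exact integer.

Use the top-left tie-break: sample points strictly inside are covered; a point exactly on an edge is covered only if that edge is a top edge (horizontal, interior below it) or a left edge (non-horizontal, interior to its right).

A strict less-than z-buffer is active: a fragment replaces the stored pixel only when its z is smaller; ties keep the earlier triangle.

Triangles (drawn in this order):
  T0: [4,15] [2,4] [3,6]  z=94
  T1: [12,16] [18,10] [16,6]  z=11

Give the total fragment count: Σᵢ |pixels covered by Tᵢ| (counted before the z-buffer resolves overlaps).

T0:
  2·area = 7
  edge (4, 15)→(2, 4): d=(-2,-11) top-left  bias=+0
  edge (2, 4)→(3, 6): d=(1,2) right/bottom  bias=-1
  edge (3, 6)→(4, 15): d=(1,9) right/bottom  bias=-1
    (1,3)@(3, 7): e=[5,1,1] → █
    (2,3)@(5, 7): e=[27,-3,-17] → ·
    (1,4)@(3, 9): e=[1,3,3] → █
    (2,4)@(5, 9): e=[23,-1,-15] → ·
    (1,5)@(3, 11): e=[-3,5,5] → ·
  covered (2 px):
    · · · · · · · · ·
    · · · · · · · · ·
    · · · · · · · · ·
    · █ · · · · · · ·
    · █ · · · · · · ·
    · · · · · · · · ·
    · · · · · · · · ·
    · · · · · · · · ·
    · · · · · · · · ·
    · · · · · · · · ·
T1:
  2·area = 36  (B↔C swapped to make it positive)
  edge (12, 16)→(16, 6): d=(4,-10) top-left  bias=+0
  edge (16, 6)→(18, 10): d=(2,4) right/bottom  bias=-1
  edge (18, 10)→(12, 16): d=(-6,6) right/bottom  bias=-1
    (7,4)@(15, 9): e=[2,10,24] → █
    (8,4)@(17, 9): e=[22,2,12] → █
    (7,5)@(15, 11): e=[10,14,12] → █
    (8,5)@(17, 11): e=[30,6,0] → ·  [on edge]
    (7,6)@(15, 13): e=[18,18,0] → ·  [on edge]
    (6,7)@(13, 15): e=[6,30,0] → ·  [on edge]
    (5,8)@(11, 17): e=[-6,42,0] → ·  [on edge]
    (4,9)@(9, 19): e=[-18,54,0] → ·  [on edge]
  covered (3 px):
    · · · · · · · · ·
    · · · · · · · · ·
    · · · · · · · · ·
    · · · · · · · · ·
    · · · · · · · █ █
    · · · · · · · █ ·
    · · · · · · · · ·
    · · · · · · · · ·
    · · · · · · · · ·
    · · · · · · · · ·

Answer: 5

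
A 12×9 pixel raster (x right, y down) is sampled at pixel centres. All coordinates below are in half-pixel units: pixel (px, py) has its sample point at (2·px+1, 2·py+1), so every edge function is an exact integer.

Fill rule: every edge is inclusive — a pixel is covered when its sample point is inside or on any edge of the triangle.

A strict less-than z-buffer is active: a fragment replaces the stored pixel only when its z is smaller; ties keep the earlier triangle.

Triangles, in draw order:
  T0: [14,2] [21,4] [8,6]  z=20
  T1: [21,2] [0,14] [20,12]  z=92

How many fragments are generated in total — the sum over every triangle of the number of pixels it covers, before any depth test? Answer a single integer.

T0:
  2·area = 40
  edge (14, 2)→(21, 4): d=(7,2) inclusive
  edge (21, 4)→(8, 6): d=(-13,2) inclusive
  edge (8, 6)→(14, 2): d=(6,-4) inclusive
    (6,1)@(13, 3): e=[9,29,2] → #
    (7,1)@(15, 3): e=[5,25,10] → #
    (8,1)@(17, 3): e=[1,21,18] → #
    (9,1)@(19, 3): e=[-3,17,26] → ·
    (5,2)@(11, 5): e=[27,7,6] → #
    (7,2)@(15, 5): e=[19,-1,22] → ·
    (8,2)@(17, 5): e=[15,-5,30] → ·
    (5,3)@(11, 7): e=[41,-19,18] → ·
    (6,3)@(13, 7): e=[37,-23,26] → ·
  covered (5 px):
    · · · · · · · · · · · ·
    · · · · · · # # # · · ·
    · · · · · # # · · · · ·
    · · · · · · · · · · · ·
    · · · · · · · · · · · ·
    · · · · · · · · · · · ·
    · · · · · · · · · · · ·
    · · · · · · · · · · · ·
    · · · · · · · · · · · ·
T1:
  2·area = 198  (B↔C swapped to make it positive)
  edge (21, 2)→(20, 12): d=(-1,10) inclusive
  edge (20, 12)→(0, 14): d=(-20,2) inclusive
  edge (0, 14)→(21, 2): d=(21,-12) inclusive
    (8,2)@(17, 5): e=[37,146,15] → #
    (9,2)@(19, 5): e=[17,142,39] → #
    (10,2)@(21, 5): e=[-3,138,63] → ·
    (6,3)@(13, 7): e=[75,114,9] → #
    (7,3)@(15, 7): e=[55,110,33] → #
    (10,3)@(21, 7): e=[-5,98,105] → ·
    (4,4)@(9, 9): e=[113,82,3] → #
    (5,4)@(11, 9): e=[93,78,27] → #
    (10,4)@(21, 9): e=[-7,58,147] → ·
    (3,5)@(7, 11): e=[131,46,21] → #
    (10,5)@(21, 11): e=[-9,18,189] → ·
    (1,6)@(3, 13): e=[169,14,15] → #
  covered (23 px):
    · · · · · · · · · · · ·
    · · · · · · · · · · · ·
    · · · · · · · · # # · ·
    · · · · · · # # # # · ·
    · · · · # # # # # # · ·
    · · · # # # # # # # · ·
    · # # # # · · · · · · ·
    · · · · · · · · · · · ·
    · · · · · · · · · · · ·

Final: 28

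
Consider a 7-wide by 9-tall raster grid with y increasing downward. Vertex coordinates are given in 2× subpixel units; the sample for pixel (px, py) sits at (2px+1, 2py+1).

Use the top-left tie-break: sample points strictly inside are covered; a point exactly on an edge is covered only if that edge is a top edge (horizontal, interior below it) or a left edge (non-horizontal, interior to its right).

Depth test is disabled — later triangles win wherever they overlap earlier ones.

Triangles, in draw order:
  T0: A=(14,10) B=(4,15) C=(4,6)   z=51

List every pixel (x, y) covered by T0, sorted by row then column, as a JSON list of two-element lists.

T0:
  2·area = 90
  edge (14, 10)→(4, 15): d=(-10,5) right/bottom  bias=-1
  edge (4, 15)→(4, 6): d=(0,-9) top-left  bias=+0
  edge (4, 6)→(14, 10): d=(10,4) right/bottom  bias=-1
    (2,3)@(5, 7): e=[75,9,6] → #
    (3,3)@(7, 7): e=[65,27,-2] → ·
    (2,4)@(5, 9): e=[55,9,26] → #
    (3,4)@(7, 9): e=[45,27,18] → #
    (4,4)@(9, 9): e=[35,45,10] → #
    (5,4)@(11, 9): e=[25,63,2] → #
    (6,4)@(13, 9): e=[15,81,-6] → ·
    (2,5)@(5, 11): e=[35,9,46] → #
    (6,5)@(13, 11): e=[-5,81,14] → ·
    (2,6)@(5, 13): e=[15,9,66] → #
    (4,6)@(9, 13): e=[-5,45,50] → ·
    (5,6)@(11, 13): e=[-15,63,42] → ·
  covered (11 px):
    · · · · · · ·
    · · · · · · ·
    · · · · · · ·
    · · # · · · ·
    · · # # # # ·
    · · # # # # ·
    · · # # · · ·
    · · · · · · ·
    · · · · · · ·

Result: [[2,3],[2,4],[3,4],[4,4],[5,4],[2,5],[3,5],[4,5],[5,5],[2,6],[3,6]]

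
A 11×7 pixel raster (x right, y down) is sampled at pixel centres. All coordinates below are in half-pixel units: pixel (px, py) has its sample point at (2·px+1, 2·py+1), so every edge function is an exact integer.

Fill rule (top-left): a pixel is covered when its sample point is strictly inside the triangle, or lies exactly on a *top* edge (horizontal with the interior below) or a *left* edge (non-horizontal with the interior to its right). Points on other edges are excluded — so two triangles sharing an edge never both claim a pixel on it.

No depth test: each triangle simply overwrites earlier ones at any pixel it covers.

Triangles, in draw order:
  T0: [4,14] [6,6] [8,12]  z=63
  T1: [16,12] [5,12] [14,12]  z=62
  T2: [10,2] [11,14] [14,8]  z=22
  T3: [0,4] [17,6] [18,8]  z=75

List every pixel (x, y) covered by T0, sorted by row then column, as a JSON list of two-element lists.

T0:
  2·area = 28
  edge (4, 14)→(6, 6): d=(2,-8) top-left  bias=+0
  edge (6, 6)→(8, 12): d=(2,6) right/bottom  bias=-1
  edge (8, 12)→(4, 14): d=(-4,2) right/bottom  bias=-1
    (2,1)@(5, 3): e=[-14,0,42] → ·  [on edge]
    (3,4)@(7, 9): e=[14,0,14] → ·  [on edge]
    (2,5)@(5, 11): e=[2,16,10] → █
    (3,5)@(7, 11): e=[18,4,6] → █
    (4,5)@(9, 11): e=[34,-8,2] → ·
    (2,6)@(5, 13): e=[6,20,2] → █
    (3,6)@(7, 13): e=[22,8,-2] → ·
  covered (3 px):
    · · · · · · · · · · ·
    · · · · · · · · · · ·
    · · · · · · · · · · ·
    · · · · · · · · · · ·
    · · · · · · · · · · ·
    · · █ █ · · · · · · ·
    · · █ · · · · · · · ·
T1:
  degenerate (2·area = 0) — covers nothing
T2:
  2·area = 42  (B↔C swapped to make it positive)
  edge (10, 2)→(14, 8): d=(4,6) right/bottom  bias=-1
  edge (14, 8)→(11, 14): d=(-3,6) right/bottom  bias=-1
  edge (11, 14)→(10, 2): d=(-1,-12) top-left  bias=+0
    (5,2)@(11, 5): e=[6,27,9] → █
    (6,2)@(13, 5): e=[-6,15,33] → ·
    (5,3)@(11, 7): e=[14,21,7] → █
    (6,3)@(13, 7): e=[2,9,31] → █
    (7,3)@(15, 7): e=[-10,-3,55] → ·
    (5,4)@(11, 9): e=[22,15,5] → █
    (7,4)@(15, 9): e=[-2,-9,53] → ·
    (5,5)@(11, 11): e=[30,9,3] → █
    (6,5)@(13, 11): e=[18,-3,27] → ·
    (5,6)@(11, 13): e=[38,3,1] → █
    (6,6)@(13, 13): e=[26,-9,25] → ·
  covered (7 px):
    · · · · · · · · · · ·
    · · · · · · · · · · ·
    · · · · · █ · · · · ·
    · · · · · █ █ · · · ·
    · · · · · █ █ · · · ·
    · · · · · █ · · · · ·
    · · · · · █ · · · · ·
T3:
  2·area = 32
  edge (0, 4)→(17, 6): d=(17,2) right/bottom  bias=-1
  edge (17, 6)→(18, 8): d=(1,2) right/bottom  bias=-1
  edge (18, 8)→(0, 4): d=(-18,-4) top-left  bias=+0
    (2,2)@(5, 5): e=[7,23,2] → █
    (3,2)@(7, 5): e=[3,19,10] → █
    (4,2)@(9, 5): e=[-1,15,18] → ·
    (2,3)@(5, 7): e=[41,25,-34] → ·
    (3,3)@(7, 7): e=[37,21,-26] → ·
    (7,3)@(15, 7): e=[21,5,6] → █
    (8,3)@(17, 7): e=[17,1,14] → █
    (9,3)@(19, 7): e=[13,-3,22] → ·
    (7,4)@(15, 9): e=[55,7,-30] → ·
    (8,4)@(17, 9): e=[51,3,-22] → ·
  covered (4 px):
    · · · · · · · · · · ·
    · · · · · · · · · · ·
    · · █ █ · · · · · · ·
    · · · · · · · █ █ · ·
    · · · · · · · · · · ·
    · · · · · · · · · · ·
    · · · · · · · · · · ·

Final: [[2,5],[3,5],[2,6]]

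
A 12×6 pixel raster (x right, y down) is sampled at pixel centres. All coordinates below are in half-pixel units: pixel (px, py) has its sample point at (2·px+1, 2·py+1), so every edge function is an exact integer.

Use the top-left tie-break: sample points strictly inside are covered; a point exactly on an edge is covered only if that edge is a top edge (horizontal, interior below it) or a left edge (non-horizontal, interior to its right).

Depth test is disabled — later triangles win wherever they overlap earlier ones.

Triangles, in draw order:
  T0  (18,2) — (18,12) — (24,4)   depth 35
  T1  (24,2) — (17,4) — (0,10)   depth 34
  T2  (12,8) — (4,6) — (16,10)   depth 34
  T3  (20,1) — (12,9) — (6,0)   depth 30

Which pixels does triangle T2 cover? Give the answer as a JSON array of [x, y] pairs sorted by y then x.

T0:
  2·area = 60  (B↔C swapped to make it positive)
  edge (18, 2)→(24, 4): d=(6,2) right/bottom  bias=-1
  edge (24, 4)→(18, 12): d=(-6,8) right/bottom  bias=-1
  edge (18, 12)→(18, 2): d=(0,-10) top-left  bias=+0
    (7,0)@(15, 1): e=[0,90,-30] → .  [on edge]
    (9,1)@(19, 3): e=[4,46,10] → X
    (10,1)@(21, 3): e=[0,30,30] → .  [on edge]
    (9,2)@(19, 5): e=[16,34,10] → X
    (10,2)@(21, 5): e=[12,18,30] → X
    (11,2)@(23, 5): e=[8,2,50] → X
    (9,3)@(19, 7): e=[28,22,10] → X
    (11,3)@(23, 7): e=[20,-10,50] → .
    (9,4)@(19, 9): e=[40,10,10] → X
    (10,4)@(21, 9): e=[36,-6,30] → .
    (9,5)@(19, 11): e=[52,-2,10] → .
  covered (7 px):
    . . . . . . . . . . . .
    . . . . . . . . . X . .
    . . . . . . . . . X X X
    . . . . . . . . . X X .
    . . . . . . . . . X . .
    . . . . . . . . . . . .
T1:
  2·area = 8  (B↔C swapped to make it positive)
  edge (24, 2)→(0, 10): d=(-24,8) right/bottom  bias=-1
  edge (0, 10)→(17, 4): d=(17,-6) top-left  bias=+0
  edge (17, 4)→(24, 2): d=(7,-2) top-left  bias=+0
    (10,1)@(21, 3): e=[0,7,1] → .  [on edge]
    (7,2)@(15, 5): e=[0,5,3] → .  [on edge]
    (4,3)@(9, 7): e=[0,3,5] → .  [on edge]
    (1,4)@(3, 9): e=[0,1,7] → .  [on edge]
  covered (0 px):
    . . . . . . . . . . . .
    . . . . . . . . . . . .
    . . . . . . . . . . . .
    . . . . . . . . . . . .
    . . . . . . . . . . . .
    . . . . . . . . . . . .
T2:
  2·area = 8  (B↔C swapped to make it positive)
  edge (12, 8)→(16, 10): d=(4,2) right/bottom  bias=-1
  edge (16, 10)→(4, 6): d=(-12,-4) top-left  bias=+0
  edge (4, 6)→(12, 8): d=(8,2) right/bottom  bias=-1
    (0,2)@(1, 5): e=[10,0,-2] → .  [on edge]
    (3,3)@(7, 7): e=[6,0,2] → X  [on edge]
    (4,3)@(9, 7): e=[2,8,-2] → .
    (3,4)@(7, 9): e=[14,-24,18] → .
    (6,4)@(13, 9): e=[2,0,6] → X  [on edge]
    (7,4)@(15, 9): e=[-2,8,2] → .
    (6,5)@(13, 11): e=[10,-24,22] → .
    (9,5)@(19, 11): e=[-2,0,10] → .  [on edge]
  covered (2 px):
    . . . . . . . . . . . .
    . . . . . . . . . . . .
    . . . . . . . . . . . .
    . . . X . . . . . . . .
    . . . . . . X . . . . .
    . . . . . . . . . . . .
T3:
  2·area = 120
  edge (20, 1)→(12, 9): d=(-8,8) right/bottom  bias=-1
  edge (12, 9)→(6, 0): d=(-6,-9) top-left  bias=+0
  edge (6, 0)→(20, 1): d=(14,1) right/bottom  bias=-1
    (3,0)@(7, 1): e=[104,3,13] → X
    (4,0)@(9, 1): e=[88,21,11] → X
    (5,0)@(11, 1): e=[72,39,9] → X
    (6,0)@(13, 1): e=[56,57,7] → X
    (7,0)@(15, 1): e=[40,75,5] → X
    (8,0)@(17, 1): e=[24,93,3] → X
    (9,0)@(19, 1): e=[8,111,1] → X
    (10,0)@(21, 1): e=[-8,129,-1] → .
    (3,1)@(7, 3): e=[88,-9,41] → .
    (4,1)@(9, 3): e=[72,9,39] → X
    (9,1)@(19, 3): e=[-8,99,29] → .
    (4,2)@(9, 5): e=[56,-3,67] → .
  covered (17 px):
    . . . X X X X X X X . .
    . . . . X X X X X . . .
    . . . . . X X X . . . .
    . . . . . X X . . . . .
    . . . . . . . . . . . .
    . . . . . . . . . . . .

Final: [[3,3],[6,4]]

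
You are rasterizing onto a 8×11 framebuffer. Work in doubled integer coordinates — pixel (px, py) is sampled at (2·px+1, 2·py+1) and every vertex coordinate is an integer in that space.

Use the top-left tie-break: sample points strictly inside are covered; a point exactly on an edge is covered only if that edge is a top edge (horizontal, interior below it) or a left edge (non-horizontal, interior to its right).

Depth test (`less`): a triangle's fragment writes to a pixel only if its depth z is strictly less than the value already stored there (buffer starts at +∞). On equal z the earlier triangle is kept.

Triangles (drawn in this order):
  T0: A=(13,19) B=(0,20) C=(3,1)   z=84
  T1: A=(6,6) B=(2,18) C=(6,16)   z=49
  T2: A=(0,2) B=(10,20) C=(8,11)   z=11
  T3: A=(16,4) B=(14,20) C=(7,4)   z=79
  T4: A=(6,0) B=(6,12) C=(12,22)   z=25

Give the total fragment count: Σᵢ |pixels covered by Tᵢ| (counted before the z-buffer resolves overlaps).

T0:
  2·area = 244
  edge (13, 19)→(0, 20): d=(-13,1) right/bottom  bias=-1
  edge (0, 20)→(3, 1): d=(3,-19) top-left  bias=+0
  edge (3, 1)→(13, 19): d=(10,18) right/bottom  bias=-1
    (1,0)@(3, 1): e=[244,0,0] → .  [on edge]
    (1,1)@(3, 3): e=[218,6,20] → X
    (2,1)@(5, 3): e=[216,44,-16] → .
    (1,2)@(3, 5): e=[192,12,40] → X
    (2,2)@(5, 5): e=[190,50,4] → X
    (3,2)@(7, 5): e=[188,88,-32] → .
    (1,3)@(3, 7): e=[166,18,60] → X
    (3,3)@(7, 7): e=[162,94,-12] → .
    (1,4)@(3, 9): e=[140,24,80] → X
    (3,4)@(7, 9): e=[136,100,8] → X
    (4,4)@(9, 9): e=[134,138,-28] → .
    (1,5)@(3, 11): e=[114,30,100] → X
    (6,9)@(13, 19): e=[0,244,0] → .  [on edge]
  covered (32 px):
    . . . . . . . .
    . X . . . . . .
    . X X . . . . .
    . X X . . . . .
    . X X X . . . .
    . X X X . . . .
    . X X X X . . .
    X X X X X . . .
    X X X X X X . .
    X X X X X X . .
    . . . . . . . .
T1:
  2·area = 40  (B↔C swapped to make it positive)
  edge (6, 6)→(6, 16): d=(0,10) right/bottom  bias=-1
  edge (6, 16)→(2, 18): d=(-4,2) right/bottom  bias=-1
  edge (2, 18)→(6, 6): d=(4,-12) top-left  bias=+0
    (3,1)@(7, 3): e=[-10,50,0] → .  [on edge]
    (2,4)@(5, 9): e=[10,30,0] → X  [on edge]
    (3,4)@(7, 9): e=[-10,26,24] → .
    (2,5)@(5, 11): e=[10,22,8] → X
    (3,5)@(7, 11): e=[-10,18,32] → .
    (2,6)@(5, 13): e=[10,14,16] → X
    (3,6)@(7, 13): e=[-10,10,40] → .
    (1,7)@(3, 15): e=[30,10,0] → X  [on edge]
    (3,7)@(7, 15): e=[-10,2,48] → .
    (1,8)@(3, 17): e=[30,2,8] → X
    (2,8)@(5, 17): e=[10,-2,32] → .
    (1,9)@(3, 19): e=[30,-6,16] → .
    (0,10)@(1, 21): e=[50,-10,0] → .  [on edge]
  covered (6 px):
    . . . . . . . .
    . . . . . . . .
    . . . . . . . .
    . . . . . . . .
    . . X . . . . .
    . . X . . . . .
    . . X . . . . .
    . X X . . . . .
    . X . . . . . .
    . . . . . . . .
    . . . . . . . .
T2:
  2·area = 54  (B↔C swapped to make it positive)
  edge (0, 2)→(8, 11): d=(8,9) right/bottom  bias=-1
  edge (8, 11)→(10, 20): d=(2,9) right/bottom  bias=-1
  edge (10, 20)→(0, 2): d=(-10,-18) top-left  bias=+0
    (1,3)@(3, 7): e=[13,37,4] → X
    (2,3)@(5, 7): e=[-5,19,40] → .
    (1,4)@(3, 9): e=[29,41,-16] → .
    (2,4)@(5, 9): e=[11,23,20] → X
    (3,4)@(7, 9): e=[-7,5,56] → .
    (2,5)@(5, 11): e=[27,27,0] → X  [on edge]
    (3,5)@(7, 11): e=[9,9,36] → X
    (4,5)@(9, 11): e=[-9,-9,72] → .
    (2,6)@(5, 13): e=[43,31,-20] → .
    (3,6)@(7, 13): e=[25,13,16] → X
    (4,6)@(9, 13): e=[7,-5,52] → .
    (3,7)@(7, 15): e=[41,17,-4] → .
  covered (6 px):
    . . . . . . . .
    . . . . . . . .
    . . . . . . . .
    . X . . . . . .
    . . X . . . . .
    . . X X . . . .
    . . . X . . . .
    . . . . . . . .
    . . . . X . . .
    . . . . . . . .
    . . . . . . . .
T3:
  2·area = 144
  edge (16, 4)→(14, 20): d=(-2,16) right/bottom  bias=-1
  edge (14, 20)→(7, 4): d=(-7,-16) top-left  bias=+0
  edge (7, 4)→(16, 4): d=(9,0) top-left  bias=+0
    (4,2)@(9, 5): e=[110,25,9] → X
    (5,2)@(11, 5): e=[78,57,9] → X
    (6,2)@(13, 5): e=[46,89,9] → X
    (7,2)@(15, 5): e=[14,121,9] → X
    (4,3)@(9, 7): e=[106,11,27] → X
    (4,4)@(9, 9): e=[102,-3,45] → .
    (5,4)@(11, 9): e=[70,29,45] → X
    (5,5)@(11, 11): e=[66,15,63] → X
    (5,6)@(11, 13): e=[62,1,81] → X
    (7,6)@(15, 13): e=[-2,65,81] → .
    (5,7)@(11, 15): e=[58,-13,99] → .
    (6,7)@(13, 15): e=[26,19,99] → X
  covered (18 px):
    . . . . . . . .
    . . . . . . . .
    . . . . X X X X
    . . . . X X X X
    . . . . . X X X
    . . . . . X X X
    . . . . . X X .
    . . . . . . X .
    . . . . . . X .
    . . . . . . . .
    . . . . . . . .
T4:
  2·area = 72  (B↔C swapped to make it positive)
  edge (6, 0)→(12, 22): d=(6,22) right/bottom  bias=-1
  edge (12, 22)→(6, 12): d=(-6,-10) top-left  bias=+0
  edge (6, 12)→(6, 0): d=(0,-12) top-left  bias=+0
    (3,2)@(7, 5): e=[8,52,12] → X
    (4,2)@(9, 5): e=[-36,72,36] → .
    (1,3)@(3, 7): e=[108,0,-36] → .  [on edge]
    (3,3)@(7, 7): e=[20,40,12] → X
    (4,3)@(9, 7): e=[-24,60,36] → .
    (3,4)@(7, 9): e=[32,28,12] → X
    (4,4)@(9, 9): e=[-12,48,36] → .
    (3,5)@(7, 11): e=[44,16,12] → X
    (4,5)@(9, 11): e=[0,36,36] → .  [on edge]
    (3,6)@(7, 13): e=[56,4,12] → X
    (4,6)@(9, 13): e=[12,24,36] → X
    (5,6)@(11, 13): e=[-32,44,60] → .
    (4,8)@(9, 17): e=[36,0,36] → X  [on edge]
  covered (9 px):
    . . . . . . . .
    . . . . . . . .
    . . . X . . . .
    . . . X . . . .
    . . . X . . . .
    . . . X . . . .
    . . . X X . . .
    . . . . X . . .
    . . . . X . . .
    . . . . . X . .
    . . . . . . . .

Answer: 71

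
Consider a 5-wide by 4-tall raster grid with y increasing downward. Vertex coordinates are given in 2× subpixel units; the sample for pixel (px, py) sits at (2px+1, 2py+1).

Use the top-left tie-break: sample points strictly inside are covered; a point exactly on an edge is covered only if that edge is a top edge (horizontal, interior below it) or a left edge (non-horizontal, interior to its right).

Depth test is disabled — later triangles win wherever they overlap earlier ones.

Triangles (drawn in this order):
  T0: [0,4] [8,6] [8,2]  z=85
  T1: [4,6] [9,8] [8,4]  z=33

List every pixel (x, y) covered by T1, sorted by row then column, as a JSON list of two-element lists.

T0:
  2·area = 32  (B↔C swapped to make it positive)
  edge (0, 4)→(8, 2): d=(8,-2) top-left  bias=+0
  edge (8, 2)→(8, 6): d=(0,4) right/bottom  bias=-1
  edge (8, 6)→(0, 4): d=(-8,-2) top-left  bias=+0
    (2,1)@(5, 3): e=[2,12,18] → #
    (3,1)@(7, 3): e=[6,4,22] → #
    (4,1)@(9, 3): e=[10,-4,26] → ·
    (2,2)@(5, 5): e=[18,12,2] → #
    (4,2)@(9, 5): e=[26,-4,10] → ·
    (2,3)@(5, 7): e=[34,12,-14] → ·
    (3,3)@(7, 7): e=[38,4,-10] → ·
  covered (4 px):
    · · · · ·
    · · # # ·
    · · # # ·
    · · · · ·
T1:
  2·area = 18  (B↔C swapped to make it positive)
  edge (4, 6)→(8, 4): d=(4,-2) top-left  bias=+0
  edge (8, 4)→(9, 8): d=(1,4) right/bottom  bias=-1
  edge (9, 8)→(4, 6): d=(-5,-2) top-left  bias=+0
    (3,2)@(7, 5): e=[2,5,11] → #
    (4,2)@(9, 5): e=[6,-3,15] → ·
    (3,3)@(7, 7): e=[10,7,1] → #
    (4,3)@(9, 7): e=[14,-1,5] → ·
  covered (2 px):
    · · · · ·
    · · · · ·
    · · · # ·
    · · · # ·

Final: [[3,2],[3,3]]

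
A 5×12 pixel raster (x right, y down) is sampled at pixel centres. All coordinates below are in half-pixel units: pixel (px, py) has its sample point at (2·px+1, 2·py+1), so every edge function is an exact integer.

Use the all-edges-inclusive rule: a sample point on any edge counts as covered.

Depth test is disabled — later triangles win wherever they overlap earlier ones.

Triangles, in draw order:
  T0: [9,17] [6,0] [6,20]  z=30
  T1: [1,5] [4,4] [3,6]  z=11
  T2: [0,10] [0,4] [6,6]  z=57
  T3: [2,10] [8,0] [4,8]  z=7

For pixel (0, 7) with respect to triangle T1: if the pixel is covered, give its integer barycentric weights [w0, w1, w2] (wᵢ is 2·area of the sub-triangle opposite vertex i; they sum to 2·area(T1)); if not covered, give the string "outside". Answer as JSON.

T0:
  2·area = 60  (B↔C swapped to make it positive)
  edge (9, 17)→(6, 20): d=(-3,3) inclusive
  edge (6, 20)→(6, 0): d=(0,-20) inclusive
  edge (6, 0)→(9, 17): d=(3,17) inclusive
    (3,3)@(7, 7): e=[36,20,4] → █
    (4,3)@(9, 7): e=[30,60,-30] → ·
    (3,4)@(7, 9): e=[30,20,10] → █
    (4,4)@(9, 9): e=[24,60,-24] → ·
    (3,5)@(7, 11): e=[24,20,16] → █
    (4,5)@(9, 11): e=[18,60,-18] → ·
    (3,6)@(7, 13): e=[18,20,22] → █
    (4,6)@(9, 13): e=[12,60,-12] → ·
    (3,7)@(7, 15): e=[12,20,28] → █
    (4,7)@(9, 15): e=[6,60,-6] → ·
    (3,8)@(7, 17): e=[6,20,34] → █
    (4,8)@(9, 17): e=[0,60,0] → █  [on edge]
    (3,9)@(7, 19): e=[0,20,40] → █  [on edge]
    (2,10)@(5, 21): e=[0,-20,80] → ·  [on edge]
    (1,11)@(3, 23): e=[0,-60,120] → ·  [on edge]
  covered (8 px):
    · · · · ·
    · · · · ·
    · · · · ·
    · · · █ ·
    · · · █ ·
    · · · █ ·
    · · · █ ·
    · · · █ ·
    · · · █ █
    · · · █ ·
    · · · · ·
    · · · · ·
T1:
  2·area = 5
  edge (1, 5)→(4, 4): d=(3,-1) inclusive
  edge (4, 4)→(3, 6): d=(-1,2) inclusive
  edge (3, 6)→(1, 5): d=(-2,-1) inclusive
    (3,1)@(7, 3): e=[0,-5,10] → ·  [on edge]
    (0,2)@(1, 5): e=[0,5,0] → █  [on edge]
    (1,2)@(3, 5): e=[2,1,2] → █
    (2,2)@(5, 5): e=[4,-3,4] → ·
    (0,3)@(1, 7): e=[6,3,-4] → ·
    (1,3)@(3, 7): e=[8,-1,-2] → ·
    (2,3)@(5, 7): e=[10,-5,0] → ·  [on edge]
    (4,4)@(9, 9): e=[20,-15,0] → ·  [on edge]
  covered (2 px):
    · · · · ·
    · · · · ·
    █ █ · · ·
    · · · · ·
    · · · · ·
    · · · · ·
    · · · · ·
    · · · · ·
    · · · · ·
    · · · · ·
    · · · · ·
    · · · · ·
T2:
  2·area = 36
  edge (0, 10)→(0, 4): d=(0,-6) inclusive
  edge (0, 4)→(6, 6): d=(6,2) inclusive
  edge (6, 6)→(0, 10): d=(-6,4) inclusive
    (0,2)@(1, 5): e=[6,4,26] → █
    (1,2)@(3, 5): e=[18,0,18] → █  [on edge]
    (2,2)@(5, 5): e=[30,-4,10] → ·
    (0,3)@(1, 7): e=[6,16,14] → █
    (2,3)@(5, 7): e=[30,8,-2] → ·
    (4,3)@(9, 7): e=[54,0,-18] → ·  [on edge]
    (0,4)@(1, 9): e=[6,28,2] → █
    (1,4)@(3, 9): e=[18,24,-6] → ·
    (0,5)@(1, 11): e=[6,40,-10] → ·
  covered (5 px):
    · · · · ·
    · · · · ·
    █ █ · · ·
    █ █ · · ·
    █ · · · ·
    · · · · ·
    · · · · ·
    · · · · ·
    · · · · ·
    · · · · ·
    · · · · ·
    · · · · ·
T3:
  2·area = 8
  edge (2, 10)→(8, 0): d=(6,-10) inclusive
  edge (8, 0)→(4, 8): d=(-4,8) inclusive
  edge (4, 8)→(2, 10): d=(-2,2) inclusive
    (4,1)@(9, 3): e=[28,-20,0] → ·  [on edge]
    (2,2)@(5, 5): e=[0,4,4] → █  [on edge]
    (3,2)@(7, 5): e=[20,-12,0] → ·  [on edge]
    (2,3)@(5, 7): e=[12,-4,0] → ·  [on edge]
    (1,4)@(3, 9): e=[4,4,0] → █  [on edge]
    (2,4)@(5, 9): e=[24,-12,-4] → ·
    (0,5)@(1, 11): e=[-4,12,0] → ·  [on edge]
    (1,5)@(3, 11): e=[16,-4,-4] → ·
  covered (2 px):
    · · · · ·
    · · · · ·
    · · █ · ·
    · · · · ·
    · █ · · ·
    · · · · ·
    · · · · ·
    · · · · ·
    · · · · ·
    · · · · ·
    · · · · ·
    · · · · ·

Final: "outside"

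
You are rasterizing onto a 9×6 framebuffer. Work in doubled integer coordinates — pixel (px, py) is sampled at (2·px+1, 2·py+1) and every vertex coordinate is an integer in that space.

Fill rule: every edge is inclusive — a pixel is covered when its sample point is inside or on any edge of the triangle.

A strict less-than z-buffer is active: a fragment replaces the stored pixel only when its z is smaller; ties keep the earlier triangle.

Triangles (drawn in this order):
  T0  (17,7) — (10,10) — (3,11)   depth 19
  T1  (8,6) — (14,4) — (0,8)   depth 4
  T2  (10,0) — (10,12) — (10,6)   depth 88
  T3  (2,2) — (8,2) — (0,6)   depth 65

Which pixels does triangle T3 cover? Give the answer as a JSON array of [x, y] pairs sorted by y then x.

T0:
  2·area = 14
  edge (17, 7)→(10, 10): d=(-7,3) inclusive
  edge (10, 10)→(3, 11): d=(-7,1) inclusive
  edge (3, 11)→(17, 7): d=(14,-4) inclusive
    (8,3)@(17, 7): e=[0,14,0] → X  [on edge]
    (5,4)@(11, 9): e=[4,6,4] → X
    (6,4)@(13, 9): e=[-2,4,12] → .
    (8,4)@(17, 9): e=[-14,0,28] → .  [on edge]
    (1,5)@(3, 11): e=[14,0,0] → X  [on edge]
    (2,5)@(5, 11): e=[8,-2,8] → .
    (5,5)@(11, 11): e=[-10,-8,32] → .
  covered (3 px):
    . . . . . . . . .
    . . . . . . . . .
    . . . . . . . . .
    . . . . . . . . X
    . . . . . X . . .
    . X . . . . . . .
T1:
  2·area = 4  (B↔C swapped to make it positive)
  edge (8, 6)→(0, 8): d=(-8,2) inclusive
  edge (0, 8)→(14, 4): d=(14,-4) inclusive
  edge (14, 4)→(8, 6): d=(-6,2) inclusive
    (8,1)@(17, 3): e=[6,-2,0] → .  [on edge]
    (5,2)@(11, 5): e=[2,2,0] → X  [on edge]
    (6,2)@(13, 5): e=[-2,10,-4] → .
    (2,3)@(5, 7): e=[-2,6,0] → .  [on edge]
    (5,3)@(11, 7): e=[-14,30,-12] → .
  covered (1 px):
    . . . . . . . . .
    . . . . . . . . .
    . . . . . X . . .
    . . . . . . . . .
    . . . . . . . . .
    . . . . . . . . .
T2:
  degenerate (2·area = 0) — covers nothing
T3:
  2·area = 24
  edge (2, 2)→(8, 2): d=(6,0) inclusive
  edge (8, 2)→(0, 6): d=(-8,4) inclusive
  edge (0, 6)→(2, 2): d=(2,-4) inclusive
    (1,1)@(3, 3): e=[6,12,6] → X
    (2,1)@(5, 3): e=[6,4,14] → X
    (3,1)@(7, 3): e=[6,-4,22] → .
    (0,2)@(1, 5): e=[18,4,2] → X
    (1,2)@(3, 5): e=[18,-4,10] → .
    (2,2)@(5, 5): e=[18,-12,18] → .
    (0,3)@(1, 7): e=[30,-12,6] → .
  covered (3 px):
    . . . . . . . . .
    . X X . . . . . .
    X . . . . . . . .
    . . . . . . . . .
    . . . . . . . . .
    . . . . . . . . .

Answer: [[1,1],[2,1],[0,2]]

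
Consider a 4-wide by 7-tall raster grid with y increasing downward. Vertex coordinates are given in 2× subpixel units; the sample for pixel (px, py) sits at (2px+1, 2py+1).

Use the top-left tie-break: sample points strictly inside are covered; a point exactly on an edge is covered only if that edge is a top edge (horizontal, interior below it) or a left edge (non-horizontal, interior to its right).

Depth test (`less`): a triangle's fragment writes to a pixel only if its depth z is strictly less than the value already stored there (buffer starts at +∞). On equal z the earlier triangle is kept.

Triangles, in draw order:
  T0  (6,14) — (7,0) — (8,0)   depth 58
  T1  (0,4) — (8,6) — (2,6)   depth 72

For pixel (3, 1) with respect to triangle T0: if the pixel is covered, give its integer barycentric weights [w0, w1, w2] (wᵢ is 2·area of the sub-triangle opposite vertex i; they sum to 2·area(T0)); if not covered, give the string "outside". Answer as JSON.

T0:
  2·area = 14
  edge (6, 14)→(7, 0): d=(1,-14) top-left  bias=+0
  edge (7, 0)→(8, 0): d=(1,0) top-left  bias=+0
  edge (8, 0)→(6, 14): d=(-2,14) right/bottom  bias=-1
    (3,0)@(7, 1): e=[1,1,12] → █
    (3,1)@(7, 3): e=[3,3,8] → █
    (3,2)@(7, 5): e=[5,5,4] → █
    (3,3)@(7, 7): e=[7,7,0] → ·  [on edge]
  covered (3 px):
    · · · █
    · · · █
    · · · █
    · · · ·
    · · · ·
    · · · ·
    · · · ·
T1:
  2·area = 12
  edge (0, 4)→(8, 6): d=(8,2) right/bottom  bias=-1
  edge (8, 6)→(2, 6): d=(-6,0) right/bottom  bias=-1
  edge (2, 6)→(0, 4): d=(-2,-2) top-left  bias=+0
    (0,2)@(1, 5): e=[6,6,0] → █  [on edge]
    (1,2)@(3, 5): e=[2,6,4] → █
    (2,2)@(5, 5): e=[-2,6,8] → ·
    (0,3)@(1, 7): e=[22,-6,-4] → ·
    (1,3)@(3, 7): e=[18,-6,0] → ·  [on edge]
    (2,4)@(5, 9): e=[30,-18,0] → ·  [on edge]
    (3,5)@(7, 11): e=[42,-30,0] → ·  [on edge]
  covered (2 px):
    · · · ·
    · · · ·
    █ █ · ·
    · · · ·
    · · · ·
    · · · ·
    · · · ·

Final: [3,8,3]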